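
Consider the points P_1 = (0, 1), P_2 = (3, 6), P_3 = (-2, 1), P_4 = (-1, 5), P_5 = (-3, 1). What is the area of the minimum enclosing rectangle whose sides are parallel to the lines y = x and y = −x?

In coordinates u = x + y, v = x − y the rectangle is axis-aligned; the map (x,y)→(u,v) scales areas by 2.
u-values: 1, 9, -1, 4, -2; range = 9 − (-2) = 11.
v-values: -1, -3, -3, -6, -4; range = -1 − (-6) = 5.
Area = (11 × 5) / 2 = 27.5.

27.5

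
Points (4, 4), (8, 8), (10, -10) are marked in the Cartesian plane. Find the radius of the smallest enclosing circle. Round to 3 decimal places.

Call the three points A, B, C in the order given.
Side lengths²: AB² = 32, AC² = 232, BC² = 328.
Since BC² = 328 ≥ 232 + 32 = 264, the angle opposite BC is not acute, so the smallest enclosing circle has BC as diameter.
Centre = midpoint of BC = (9, -1), r² = 328/4 = 82.
r = √82 ≈ 9.055.

9.055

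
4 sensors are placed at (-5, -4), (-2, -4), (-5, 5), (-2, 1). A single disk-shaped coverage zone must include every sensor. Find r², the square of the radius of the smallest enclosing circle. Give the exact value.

The minimum enclosing circle of a finite set is fixed by two of the points (as a diameter) or three (as a circumcircle).
The farthest pair is (-2, -4)–(-5, 5) with squared distance 90. The circle on this segment as diameter has centre (-3.5, 0.5) and r² = 90/4 = 22.5.
Check (-5, -4): distance² to centre = 22.5 ≤ 22.5, so it lies inside.
All remaining points lie in this disk, and no smaller disk contains both endpoints, so this is the minimum enclosing circle.

22.5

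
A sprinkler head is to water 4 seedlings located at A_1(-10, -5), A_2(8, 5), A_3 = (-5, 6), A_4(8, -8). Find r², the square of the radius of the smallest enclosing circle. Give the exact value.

1961/18

The minimum enclosing circle is determined by three boundary points: A_1, A_2, A_4.
Their circumcentre is (-1/6, -1.5) with r² = 1961/18.
The farthest remaining point A_3 is at distance² 1433/18 ≤ 1961/18.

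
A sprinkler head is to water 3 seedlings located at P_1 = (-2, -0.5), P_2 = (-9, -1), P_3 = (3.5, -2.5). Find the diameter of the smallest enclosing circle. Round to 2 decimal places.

Side lengths²: P_1P_2² = 49.25, P_1P_3² = 34.25, P_2P_3² = 158.5.
Since P_2P_3² = 158.5 ≥ 49.25 + 34.25 = 83.5, the angle opposite P_2P_3 is not acute, so the smallest enclosing circle has P_2P_3 as diameter.
Centre = midpoint of P_2P_3 = (-2.75, -1.75), r² = 158.5/4 = 39.625.
Diameter = 2r = 2√(39.625) ≈ 12.59.

12.59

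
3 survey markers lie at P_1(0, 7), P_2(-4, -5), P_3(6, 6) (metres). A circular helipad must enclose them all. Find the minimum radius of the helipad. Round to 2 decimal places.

Side lengths²: P_1P_2² = 160, P_1P_3² = 37, P_2P_3² = 221.
Since P_2P_3² = 221 ≥ 160 + 37 = 197, the angle opposite P_2P_3 is not acute, so the smallest enclosing circle has P_2P_3 as diameter.
Centre = midpoint of P_2P_3 = (1, 0.5), r² = 221/4 = 55.25.
r = √(55.25) ≈ 7.43.

7.43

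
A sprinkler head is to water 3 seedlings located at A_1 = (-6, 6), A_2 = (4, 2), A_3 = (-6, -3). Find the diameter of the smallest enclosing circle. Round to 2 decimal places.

Side lengths²: A_1A_2² = 116, A_1A_3² = 81, A_2A_3² = 125.
Since A_2A_3² = 125 < 116 + 81 = 197, the triangle is acute, so the smallest enclosing circle is the circumcircle.
Circumcentre = (-2, 1.5), r² = 36.25.
Diameter = 2r = 2√(36.25) ≈ 12.04.

12.04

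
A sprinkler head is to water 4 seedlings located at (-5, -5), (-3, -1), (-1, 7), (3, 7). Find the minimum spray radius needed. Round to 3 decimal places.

The minimum enclosing circle of a finite set is fixed by two of the points (as a diameter) or three (as a circumcircle).
The farthest pair is (-5, -5)–(3, 7) with squared distance 208. The circle on this segment as diameter has centre (-1, 1) and r² = 208/4 = 52.
Check (-3, -1): distance² to centre = 8 ≤ 52, so it lies inside.
All remaining points lie in this disk, and no smaller disk contains both endpoints, so this is the minimum enclosing circle.
r = √52 ≈ 7.211.

7.211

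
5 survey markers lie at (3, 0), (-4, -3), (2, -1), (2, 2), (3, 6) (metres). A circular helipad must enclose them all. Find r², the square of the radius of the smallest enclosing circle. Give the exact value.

32.5

The farthest pair is (-4, -3)–(3, 6) with squared distance 130. The circle on this segment as diameter has centre (-0.5, 1.5) and r² = 130/4 = 32.5.
Check (3, 0): distance² to centre = 14.5 ≤ 32.5, so it lies inside.
All remaining points lie in this disk, and no smaller disk contains both endpoints, so this is the minimum enclosing circle.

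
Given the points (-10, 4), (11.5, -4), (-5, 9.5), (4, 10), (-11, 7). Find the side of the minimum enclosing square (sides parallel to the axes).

The bounding box has width 22.5 and height 14.
An axis-aligned square enclosing the set must have side ≥ max(width, height).
So the minimum side is max(22.5, 14) = 22.5.

22.5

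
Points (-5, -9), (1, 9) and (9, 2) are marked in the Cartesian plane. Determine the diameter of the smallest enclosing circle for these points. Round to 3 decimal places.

Call the three points A, B, C in the order given.
Side lengths²: AB² = 360, AC² = 317, BC² = 113.
Since AB² = 360 < 317 + 113 = 430, the triangle is acute, so the smallest enclosing circle is the circumcircle.
Circumcentre = (-19/62, -35/62), r² = 179105/1922.
Diameter = 2r = 2√(179105/1922) ≈ 19.307.

19.307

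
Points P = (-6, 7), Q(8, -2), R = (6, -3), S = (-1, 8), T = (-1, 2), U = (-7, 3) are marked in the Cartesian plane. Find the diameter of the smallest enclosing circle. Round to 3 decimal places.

A smallest enclosing disk is always determined by at most three of the input points on its boundary.
The farthest pair is P–Q with squared distance 277. The circle on this segment as diameter has centre (1, 2.5) and r² = 277/4 = 69.25.
Check R: distance² to centre = 55.25 ≤ 69.25, so it lies inside.
All remaining points lie in this disk, and no smaller disk contains both endpoints, so this is the minimum enclosing circle.
Diameter = 2r = 2√(69.25) ≈ 16.643.

16.643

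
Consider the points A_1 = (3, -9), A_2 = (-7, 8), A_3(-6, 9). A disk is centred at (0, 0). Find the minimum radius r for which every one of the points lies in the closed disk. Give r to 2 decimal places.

10.82

The required radius is the distance from (0, 0) to the farthest point.
Squared distances: 90, 113, 117.
Maximum is 117, attained at A_3.
r = √117 ≈ 10.82.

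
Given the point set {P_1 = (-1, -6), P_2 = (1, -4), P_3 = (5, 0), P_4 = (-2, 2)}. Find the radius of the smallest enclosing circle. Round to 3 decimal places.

The minimum enclosing circle of a finite set is fixed by two of the points (as a diameter) or three (as a circumcircle).
The minimum enclosing circle is determined by three boundary points: P_1, P_3, P_4.
Their circumcentre is (13/18, -31/18) with r² = 3445/162.
The farthest remaining point P_2 is at distance² 853/162 ≤ 3445/162.
r = √(3445/162) ≈ 4.611.

4.611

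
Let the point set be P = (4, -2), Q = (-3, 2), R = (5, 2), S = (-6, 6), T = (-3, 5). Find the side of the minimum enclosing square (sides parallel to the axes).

11

The bounding box has width 11 and height 8.
An axis-aligned square enclosing the set must have side ≥ max(width, height).
So the minimum side is max(11, 8) = 11.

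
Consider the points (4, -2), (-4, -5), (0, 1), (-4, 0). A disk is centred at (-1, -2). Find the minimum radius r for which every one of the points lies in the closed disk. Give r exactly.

5

The required radius is the distance from (-1, -2) to the farthest point.
Squared distances: 25, 18, 10, 13.
Maximum is 25, attained at (4, -2).
r = √25 = 5.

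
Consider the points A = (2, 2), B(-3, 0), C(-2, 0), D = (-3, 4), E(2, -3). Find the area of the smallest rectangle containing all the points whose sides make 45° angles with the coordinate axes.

In coordinates u = x + y, v = x − y the rectangle is axis-aligned; the map (x,y)→(u,v) scales areas by 2.
u-values: 4, -3, -2, 1, -1; range = 4 − (-3) = 7.
v-values: 0, -3, -2, -7, 5; range = 5 − (-7) = 12.
Area = (7 × 12) / 2 = 42.

42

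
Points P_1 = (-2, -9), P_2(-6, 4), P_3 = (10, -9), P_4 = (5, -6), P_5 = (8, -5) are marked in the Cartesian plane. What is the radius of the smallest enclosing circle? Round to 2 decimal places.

A smallest enclosing disk is always determined by at most three of the input points on its boundary.
The farthest pair is P_2–P_3 with squared distance 425. The circle on this segment as diameter has centre (2, -2.5) and r² = 425/4 = 106.25.
Check P_1: distance² to centre = 58.25 ≤ 106.25, so it lies inside.
All remaining points lie in this disk, and no smaller disk contains both endpoints, so this is the minimum enclosing circle.
r = √(106.25) ≈ 10.31.

10.31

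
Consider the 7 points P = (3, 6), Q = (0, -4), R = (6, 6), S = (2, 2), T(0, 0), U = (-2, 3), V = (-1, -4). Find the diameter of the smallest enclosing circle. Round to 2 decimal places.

A smallest enclosing disk is always determined by at most three of the input points on its boundary.
The farthest pair is R–V with squared distance 149. The circle on this segment as diameter has centre (2.5, 1) and r² = 149/4 = 37.25.
Check P: distance² to centre = 25.25 ≤ 37.25, so it lies inside.
All remaining points lie in this disk, and no smaller disk contains both endpoints, so this is the minimum enclosing circle.
Diameter = 2r = 2√(37.25) ≈ 12.21.

12.21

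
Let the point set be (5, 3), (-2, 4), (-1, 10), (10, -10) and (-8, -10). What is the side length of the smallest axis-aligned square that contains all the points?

The bounding box has width 18 and height 20.
An axis-aligned square enclosing the set must have side ≥ max(width, height).
So the minimum side is max(18, 20) = 20.

20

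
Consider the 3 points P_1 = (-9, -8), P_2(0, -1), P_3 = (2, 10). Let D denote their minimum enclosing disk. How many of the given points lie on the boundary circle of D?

Side lengths²: P_1P_2² = 130, P_1P_3² = 445, P_2P_3² = 125.
Since P_1P_3² = 445 ≥ 130 + 125 = 255, the angle opposite P_1P_3 is not acute, so the smallest enclosing circle has P_1P_3 as diameter.
Centre = midpoint of P_1P_3 = (-3.5, 1), r² = 445/4 = 111.25.
The points at distance exactly r from the centre are P_1, P_3 — 2 points.

2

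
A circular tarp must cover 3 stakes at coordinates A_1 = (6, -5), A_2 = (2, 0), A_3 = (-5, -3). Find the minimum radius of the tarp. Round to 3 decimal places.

5.590

Side lengths²: A_1A_2² = 41, A_1A_3² = 125, A_2A_3² = 58.
Since A_1A_3² = 125 ≥ 58 + 41 = 99, the angle opposite A_1A_3 is not acute, so the smallest enclosing circle has A_1A_3 as diameter.
Centre = midpoint of A_1A_3 = (0.5, -4), r² = 125/4 = 31.25.
r = √(31.25) ≈ 5.590.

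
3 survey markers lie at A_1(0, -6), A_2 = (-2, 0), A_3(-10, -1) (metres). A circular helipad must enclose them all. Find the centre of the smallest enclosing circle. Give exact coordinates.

Side lengths²: A_1A_2² = 40, A_1A_3² = 125, A_2A_3² = 65.
Since A_1A_3² = 125 ≥ 65 + 40 = 105, the angle opposite A_1A_3 is not acute, so the smallest enclosing circle has A_1A_3 as diameter.
Centre = midpoint of A_1A_3 = (-5, -3.5), r² = 125/4 = 31.25.
Centre = (-5, -3.5).

(-5, -3.5)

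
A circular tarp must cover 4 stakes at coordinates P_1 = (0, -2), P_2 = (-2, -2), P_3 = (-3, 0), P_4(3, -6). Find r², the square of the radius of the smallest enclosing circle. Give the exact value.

18

The minimum enclosing circle of a finite set is fixed by two of the points (as a diameter) or three (as a circumcircle).
The farthest pair is P_3–P_4 with squared distance 72. The circle on this segment as diameter has centre (0, -3) and r² = 72/4 = 18.
Check P_1: distance² to centre = 1 ≤ 18, so it lies inside.
All remaining points lie in this disk, and no smaller disk contains both endpoints, so this is the minimum enclosing circle.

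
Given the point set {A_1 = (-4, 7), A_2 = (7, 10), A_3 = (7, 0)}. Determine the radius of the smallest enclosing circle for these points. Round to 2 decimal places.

Side lengths²: A_1A_2² = 130, A_1A_3² = 170, A_2A_3² = 100.
Since A_1A_3² = 170 < 130 + 100 = 230, the triangle is acute, so the smallest enclosing circle is the circumcircle.
Circumcentre = (27/11, 5), r² = 5525/121.
r = √(5525/121) ≈ 6.76.

6.76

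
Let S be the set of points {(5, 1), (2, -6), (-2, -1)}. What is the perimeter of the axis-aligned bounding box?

Width = max x − min x = 5 − (-2) = 7.
Height = max y − min y = 1 − (-6) = 7.
Perimeter = 2(7 + 7) = 28.

28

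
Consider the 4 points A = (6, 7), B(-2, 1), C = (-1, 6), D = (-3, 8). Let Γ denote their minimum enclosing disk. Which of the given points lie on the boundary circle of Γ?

The minimum enclosing circle of a finite set is fixed by two of the points (as a diameter) or three (as a circumcircle).
The minimum enclosing circle is determined by three boundary points: A, B, D.
Their circumcentre is (38/31, 156/31) with r² = 25625/961.
The farthest remaining point C is at distance² 5661/961 ≤ 25625/961.
The points at distance exactly r from the centre are A, B, D — 3 points.

A, B, D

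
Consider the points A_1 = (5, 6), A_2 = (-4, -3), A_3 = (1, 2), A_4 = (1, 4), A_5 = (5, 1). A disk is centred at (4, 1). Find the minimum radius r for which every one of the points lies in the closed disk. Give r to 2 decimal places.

8.94

The required radius is the distance from (4, 1) to the farthest point.
Squared distances: 26, 80, 10, 18, 1.
Maximum is 80, attained at A_2.
r = √80 ≈ 8.94.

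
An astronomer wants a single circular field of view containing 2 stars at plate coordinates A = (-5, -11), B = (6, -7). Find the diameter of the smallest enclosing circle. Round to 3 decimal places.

11.705

The smallest circle enclosing two points has them as diameter endpoints.
Centre = midpoint = (0.5, -9); r² = |AB|²/4 = 137/4 = 34.25.
Diameter = 2r = 2√(34.25) ≈ 11.705.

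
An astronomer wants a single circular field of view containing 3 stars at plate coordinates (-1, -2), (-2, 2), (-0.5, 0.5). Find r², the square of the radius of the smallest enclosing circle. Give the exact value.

4.25

Call the three points A, B, C in the order given.
Side lengths²: AB² = 17, AC² = 6.5, BC² = 4.5.
Since AB² = 17 ≥ 6.5 + 4.5 = 11, the angle opposite AB is not acute, so the smallest enclosing circle has AB as diameter.
Centre = midpoint of AB = (-1.5, 0), r² = 17/4 = 4.25.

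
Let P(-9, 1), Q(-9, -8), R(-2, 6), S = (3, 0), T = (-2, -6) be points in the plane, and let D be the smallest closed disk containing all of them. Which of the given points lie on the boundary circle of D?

Q, R, S

The minimum enclosing circle of a finite set is fixed by two of the points (as a diameter) or three (as a circumcircle).
The minimum enclosing circle is determined by three boundary points: Q, R, S.
Their circumcentre is (-4.75, -1.375) with r² = 61.953125.
The farthest remaining point T is at distance² 28.953125 ≤ 61.953125.
The points at distance exactly r from the centre are Q, R, S — 3 points.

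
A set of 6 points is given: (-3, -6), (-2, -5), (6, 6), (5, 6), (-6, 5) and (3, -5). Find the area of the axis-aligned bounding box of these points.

144

x ranges over [-6, 6], width 12.
y ranges over [-6, 6], height 12.
Area = 12 × 12 = 144.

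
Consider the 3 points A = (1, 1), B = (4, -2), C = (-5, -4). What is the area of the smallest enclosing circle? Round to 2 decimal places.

66.76

Side lengths²: AB² = 18, AC² = 61, BC² = 85.
Since BC² = 85 ≥ 61 + 18 = 79, the angle opposite BC is not acute, so the smallest enclosing circle has BC as diameter.
Centre = midpoint of BC = (-0.5, -3), r² = 85/4 = 21.25.
Area = π·r² = π·21.25 ≈ 66.76.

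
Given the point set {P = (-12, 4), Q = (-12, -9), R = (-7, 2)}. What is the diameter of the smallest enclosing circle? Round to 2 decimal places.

13.01

Side lengths²: PQ² = 169, PR² = 29, QR² = 146.
Since PQ² = 169 < 146 + 29 = 175, the triangle is acute, so the smallest enclosing circle is the circumcircle.
Circumcentre = (-11.7, -2.5), r² = 42.34.
Diameter = 2r = 2√(42.34) ≈ 13.01.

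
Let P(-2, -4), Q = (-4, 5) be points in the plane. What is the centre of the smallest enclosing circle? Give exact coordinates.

The smallest circle enclosing two points has them as diameter endpoints.
Centre = midpoint = (-3, 0.5); r² = |PQ|²/4 = 85/4 = 21.25.
Centre = (-3, 0.5).

(-3, 0.5)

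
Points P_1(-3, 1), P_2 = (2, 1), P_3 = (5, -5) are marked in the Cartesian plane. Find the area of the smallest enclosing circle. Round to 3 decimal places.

Side lengths²: P_1P_2² = 25, P_1P_3² = 100, P_2P_3² = 45.
Since P_1P_3² = 100 ≥ 45 + 25 = 70, the angle opposite P_1P_3 is not acute, so the smallest enclosing circle has P_1P_3 as diameter.
Centre = midpoint of P_1P_3 = (1, -2), r² = 100/4 = 25.
Area = π·r² = π·25 ≈ 78.540.

78.540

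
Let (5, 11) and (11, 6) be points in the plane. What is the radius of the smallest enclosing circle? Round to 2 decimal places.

3.91

The smallest circle enclosing two points has them as diameter endpoints.
Centre = midpoint = (8, 8.5); r² = |(5, 11)−(11, 6)|²/4 = 61/4 = 15.25.
r = √(15.25) ≈ 3.91.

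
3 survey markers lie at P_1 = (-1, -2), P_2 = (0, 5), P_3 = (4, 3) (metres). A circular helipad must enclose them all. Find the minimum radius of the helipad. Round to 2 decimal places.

3.73

Side lengths²: P_1P_2² = 50, P_1P_3² = 50, P_2P_3² = 20.
Since P_1P_3² = 50 < 50 + 20 = 70, the triangle is acute, so the smallest enclosing circle is the circumcircle.
Circumcentre = (2/3, 4/3), r² = 125/9.
r = √(125/9) ≈ 3.73.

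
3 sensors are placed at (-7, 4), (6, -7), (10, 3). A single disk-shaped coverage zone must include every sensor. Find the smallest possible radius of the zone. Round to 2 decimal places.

8.98

Call the three points A, B, C in the order given.
Side lengths²: AB² = 290, AC² = 290, BC² = 116.
Since AC² = 290 < 290 + 116 = 406, the triangle is acute, so the smallest enclosing circle is the circumcircle.
Circumcentre = (4/3, 2/3), r² = 725/9.
r = √(725/9) ≈ 8.98.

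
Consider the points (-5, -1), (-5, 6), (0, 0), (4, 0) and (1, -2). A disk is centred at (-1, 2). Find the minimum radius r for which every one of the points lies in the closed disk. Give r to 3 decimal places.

5.657

The required radius is the distance from (-1, 2) to the farthest point.
Squared distances: 25, 32, 5, 29, 20.
Maximum is 32, attained at (-5, 6).
r = √32 ≈ 5.657.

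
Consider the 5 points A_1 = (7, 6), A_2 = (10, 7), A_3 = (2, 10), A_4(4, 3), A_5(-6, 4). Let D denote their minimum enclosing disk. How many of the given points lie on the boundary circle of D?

By Welzl's lemma the MEC is supported by two points (diametrically opposite) or three points (on a circumcircle).
The farthest pair is A_2–A_5 with squared distance 265. The circle on this segment as diameter has centre (2, 5.5) and r² = 265/4 = 66.25.
Check A_1: distance² to centre = 25.25 ≤ 66.25, so it lies inside.
All remaining points lie in this disk, and no smaller disk contains both endpoints, so this is the minimum enclosing circle.
The points at distance exactly r from the centre are A_2, A_5 — 2 points.

2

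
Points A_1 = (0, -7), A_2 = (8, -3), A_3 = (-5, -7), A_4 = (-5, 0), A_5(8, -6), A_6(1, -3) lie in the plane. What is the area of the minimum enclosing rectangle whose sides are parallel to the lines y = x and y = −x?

In coordinates u = x + y, v = x − y the rectangle is axis-aligned; the map (x,y)→(u,v) scales areas by 2.
u-values: -7, 5, -12, -5, 2, -2; range = 5 − (-12) = 17.
v-values: 7, 11, 2, -5, 14, 4; range = 14 − (-5) = 19.
Area = (17 × 19) / 2 = 161.5.

161.5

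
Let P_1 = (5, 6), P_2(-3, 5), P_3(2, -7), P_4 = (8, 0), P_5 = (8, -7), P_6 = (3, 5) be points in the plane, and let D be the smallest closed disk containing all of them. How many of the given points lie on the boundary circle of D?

A smallest enclosing disk is always determined by at most three of the input points on its boundary.
The farthest pair is P_2–P_5 with squared distance 265. The circle on this segment as diameter has centre (2.5, -1) and r² = 265/4 = 66.25.
Check P_1: distance² to centre = 55.25 ≤ 66.25, so it lies inside.
All remaining points lie in this disk, and no smaller disk contains both endpoints, so this is the minimum enclosing circle.
The points at distance exactly r from the centre are P_2, P_5 — 2 points.

2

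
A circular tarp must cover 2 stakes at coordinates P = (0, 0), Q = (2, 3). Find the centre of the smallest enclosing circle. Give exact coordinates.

(1, 1.5)

The smallest circle enclosing two points has them as diameter endpoints.
Centre = midpoint = (1, 1.5); r² = |PQ|²/4 = 13/4 = 3.25.
Centre = (1, 1.5).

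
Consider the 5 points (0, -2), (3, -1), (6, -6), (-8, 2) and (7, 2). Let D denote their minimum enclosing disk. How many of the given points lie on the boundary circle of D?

3

A smallest enclosing disk is always determined by at most three of the input points on its boundary.
The minimum enclosing circle is determined by three boundary points: (6, -6), (-8, 2), (7, 2).
Their circumcentre is (-0.5, -1.125) with r² = 66.015625.
The farthest remaining point (3, -1) is at distance² 12.265625 ≤ 66.015625.
The points at distance exactly r from the centre are (6, -6), (-8, 2), (7, 2) — 3 points.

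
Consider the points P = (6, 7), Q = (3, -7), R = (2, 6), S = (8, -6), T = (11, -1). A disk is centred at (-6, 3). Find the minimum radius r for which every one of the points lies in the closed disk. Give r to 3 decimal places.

17.464

The required radius is the distance from (-6, 3) to the farthest point.
Squared distances: 160, 181, 73, 277, 305.
Maximum is 305, attained at T.
r = √305 ≈ 17.464.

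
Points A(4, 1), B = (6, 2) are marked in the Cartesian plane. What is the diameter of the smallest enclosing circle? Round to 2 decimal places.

The smallest circle enclosing two points has them as diameter endpoints.
Centre = midpoint = (5, 1.5); r² = |AB|²/4 = 5/4 = 1.25.
Diameter = 2r = 2√(1.25) ≈ 2.24.

2.24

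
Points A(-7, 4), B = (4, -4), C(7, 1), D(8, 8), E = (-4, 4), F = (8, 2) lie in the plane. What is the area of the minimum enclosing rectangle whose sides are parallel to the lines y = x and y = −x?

180.5

In coordinates u = x + y, v = x − y the rectangle is axis-aligned; the map (x,y)→(u,v) scales areas by 2.
u-values: -3, 0, 8, 16, 0, 10; range = 16 − (-3) = 19.
v-values: -11, 8, 6, 0, -8, 6; range = 8 − (-11) = 19.
Area = (19 × 19) / 2 = 180.5.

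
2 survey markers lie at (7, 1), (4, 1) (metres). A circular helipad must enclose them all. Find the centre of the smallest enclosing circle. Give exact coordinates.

The smallest circle enclosing two points has them as diameter endpoints.
Centre = midpoint = (5.5, 1); r² = |(7, 1)−(4, 1)|²/4 = 9/4 = 2.25.
Centre = (5.5, 1).

(5.5, 1)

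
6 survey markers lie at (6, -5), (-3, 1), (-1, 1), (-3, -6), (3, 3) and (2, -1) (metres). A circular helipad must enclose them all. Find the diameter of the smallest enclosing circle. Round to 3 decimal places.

The minimum enclosing circle is determined by three boundary points: (6, -5), (-3, -6), (3, 3).
Their circumcentre is (1.14, -2.26) with r² = 31.1272.
The farthest remaining point (-3, 1) is at distance² 27.7672 ≤ 31.1272.
Diameter = 2r = 2√(31.1272) ≈ 11.158.

11.158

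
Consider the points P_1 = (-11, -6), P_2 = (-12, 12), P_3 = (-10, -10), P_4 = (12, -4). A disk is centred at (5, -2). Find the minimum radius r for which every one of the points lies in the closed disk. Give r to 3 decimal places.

The required radius is the distance from (5, -2) to the farthest point.
Squared distances: 272, 485, 289, 53.
Maximum is 485, attained at P_2.
r = √485 ≈ 22.023.

22.023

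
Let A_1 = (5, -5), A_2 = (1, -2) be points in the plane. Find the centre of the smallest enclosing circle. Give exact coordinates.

The smallest circle enclosing two points has them as diameter endpoints.
Centre = midpoint = (3, -3.5); r² = |A_1A_2|²/4 = 25/4 = 6.25.
Centre = (3, -3.5).

(3, -3.5)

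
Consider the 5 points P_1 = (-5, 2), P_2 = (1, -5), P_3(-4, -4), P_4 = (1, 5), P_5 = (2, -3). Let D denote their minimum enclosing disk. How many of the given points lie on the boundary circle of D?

A smallest enclosing disk is always determined by at most three of the input points on its boundary.
The minimum enclosing circle is determined by three boundary points: P_2, P_3, P_4.
Their circumcentre is (-0.6, 0) with r² = 27.56.
The farthest remaining point P_1 is at distance² 23.36 ≤ 27.56.
The points at distance exactly r from the centre are P_2, P_3, P_4 — 3 points.

3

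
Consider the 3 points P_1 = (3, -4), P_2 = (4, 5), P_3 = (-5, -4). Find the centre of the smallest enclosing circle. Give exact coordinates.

Side lengths²: P_1P_2² = 82, P_1P_3² = 64, P_2P_3² = 162.
Since P_2P_3² = 162 ≥ 82 + 64 = 146, the angle opposite P_2P_3 is not acute, so the smallest enclosing circle has P_2P_3 as diameter.
Centre = midpoint of P_2P_3 = (-0.5, 0.5), r² = 162/4 = 40.5.
Centre = (-0.5, 0.5).

(-0.5, 0.5)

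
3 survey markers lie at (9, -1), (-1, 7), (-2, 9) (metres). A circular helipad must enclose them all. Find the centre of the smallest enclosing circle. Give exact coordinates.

Call the three points A, B, C in the order given.
Side lengths²: AB² = 164, AC² = 221, BC² = 5.
Since AC² = 221 ≥ 164 + 5 = 169, the angle opposite AC is not acute, so the smallest enclosing circle has AC as diameter.
Centre = midpoint of AC = (3.5, 4), r² = 221/4 = 55.25.
Centre = (3.5, 4).

(3.5, 4)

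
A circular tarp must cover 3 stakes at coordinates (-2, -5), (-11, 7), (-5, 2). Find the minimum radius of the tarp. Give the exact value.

Call the three points A, B, C in the order given.
Side lengths²: AB² = 225, AC² = 58, BC² = 61.
Since AB² = 225 ≥ 61 + 58 = 119, the angle opposite AB is not acute, so the smallest enclosing circle has AB as diameter.
Centre = midpoint of AB = (-6.5, 1), r² = 225/4 = 56.25.
r = √(56.25) = 7.5.

7.5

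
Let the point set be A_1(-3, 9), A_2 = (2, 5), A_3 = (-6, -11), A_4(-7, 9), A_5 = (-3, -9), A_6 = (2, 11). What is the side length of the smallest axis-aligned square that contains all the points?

The bounding box has width 9 and height 22.
An axis-aligned square enclosing the set must have side ≥ max(width, height).
So the minimum side is max(9, 22) = 22.

22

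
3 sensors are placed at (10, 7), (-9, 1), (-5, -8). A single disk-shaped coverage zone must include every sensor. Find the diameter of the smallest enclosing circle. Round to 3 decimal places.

Call the three points A, B, C in the order given.
Side lengths²: AB² = 397, AC² = 450, BC² = 97.
Since AC² = 450 < 397 + 97 = 494, the triangle is acute, so the smallest enclosing circle is the circumcircle.
Circumcentre = (43/26, 9/26), r² = 38509/338.
Diameter = 2r = 2√(38509/338) ≈ 21.348.

21.348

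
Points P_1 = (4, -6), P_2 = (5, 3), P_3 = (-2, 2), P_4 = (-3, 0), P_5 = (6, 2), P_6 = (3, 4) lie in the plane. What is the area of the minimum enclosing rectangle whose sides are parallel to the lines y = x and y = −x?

In coordinates u = x + y, v = x − y the rectangle is axis-aligned; the map (x,y)→(u,v) scales areas by 2.
u-values: -2, 8, 0, -3, 8, 7; range = 8 − (-3) = 11.
v-values: 10, 2, -4, -3, 4, -1; range = 10 − (-4) = 14.
Area = (11 × 14) / 2 = 77.

77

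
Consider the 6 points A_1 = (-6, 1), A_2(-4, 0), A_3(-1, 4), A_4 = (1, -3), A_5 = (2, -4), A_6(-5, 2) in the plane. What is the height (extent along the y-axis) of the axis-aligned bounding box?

max y = 4, min y = -4, so height = 8.

8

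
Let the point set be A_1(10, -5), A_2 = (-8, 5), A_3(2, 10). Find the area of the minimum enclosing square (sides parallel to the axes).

324

The bounding box has width 18 and height 15.
An axis-aligned square enclosing the set must have side ≥ max(width, height).
So the minimum side is max(18, 15) = 18.
Area = 18² = 324.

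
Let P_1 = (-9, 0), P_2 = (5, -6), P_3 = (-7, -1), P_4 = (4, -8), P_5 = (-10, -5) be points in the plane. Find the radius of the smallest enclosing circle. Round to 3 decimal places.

7.681

The minimum enclosing circle of a finite set is fixed by two of the points (as a diameter) or three (as a circumcircle).
The minimum enclosing circle is determined by three boundary points: P_1, P_2, P_5.
Their circumcentre is (-91/38, -149/38) with r² = 42601/722.
The farthest remaining point P_4 is at distance² 41537/722 ≤ 42601/722.
r = √(42601/722) ≈ 7.681.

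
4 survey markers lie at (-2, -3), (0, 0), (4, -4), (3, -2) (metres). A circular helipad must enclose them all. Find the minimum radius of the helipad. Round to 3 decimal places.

3.102

A smallest enclosing disk is always determined by at most three of the input points on its boundary.
The minimum enclosing circle is determined by three boundary points: (-2, -3), (0, 0), (4, -4).
Their circumcentre is (1.1, -2.9) with r² = 9.62.
The farthest remaining point (3, -2) is at distance² 4.42 ≤ 9.62.
r = √(9.62) ≈ 3.102.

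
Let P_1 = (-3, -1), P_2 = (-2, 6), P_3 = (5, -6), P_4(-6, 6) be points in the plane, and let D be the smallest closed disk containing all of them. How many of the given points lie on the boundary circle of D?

2

The farthest pair is P_3–P_4 with squared distance 265. The circle on this segment as diameter has centre (-0.5, 0) and r² = 265/4 = 66.25.
Check P_1: distance² to centre = 7.25 ≤ 66.25, so it lies inside.
All remaining points lie in this disk, and no smaller disk contains both endpoints, so this is the minimum enclosing circle.
The points at distance exactly r from the centre are P_3, P_4 — 2 points.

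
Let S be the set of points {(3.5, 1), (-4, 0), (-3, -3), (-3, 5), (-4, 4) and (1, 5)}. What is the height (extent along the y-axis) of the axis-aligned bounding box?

8

max y = 5, min y = -3, so height = 8.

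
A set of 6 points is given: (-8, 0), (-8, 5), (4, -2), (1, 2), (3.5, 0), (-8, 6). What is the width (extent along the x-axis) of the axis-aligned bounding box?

max x = 4, min x = -8, so width = 12.

12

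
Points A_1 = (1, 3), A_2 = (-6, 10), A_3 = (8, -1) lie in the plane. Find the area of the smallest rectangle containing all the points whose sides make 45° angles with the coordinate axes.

37.5

In coordinates u = x + y, v = x − y the rectangle is axis-aligned; the map (x,y)→(u,v) scales areas by 2.
u-values: 4, 4, 7; range = 7 − 4 = 3.
v-values: -2, -16, 9; range = 9 − (-16) = 25.
Area = (3 × 25) / 2 = 37.5.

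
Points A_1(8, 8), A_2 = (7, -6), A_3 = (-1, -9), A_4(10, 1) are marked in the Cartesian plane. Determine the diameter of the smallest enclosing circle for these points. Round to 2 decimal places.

The farthest pair is A_1–A_3 with squared distance 370. The circle on this segment as diameter has centre (3.5, -0.5) and r² = 370/4 = 92.5.
Check A_2: distance² to centre = 42.5 ≤ 92.5, so it lies inside.
All remaining points lie in this disk, and no smaller disk contains both endpoints, so this is the minimum enclosing circle.
Diameter = 2r = 2√(92.5) ≈ 19.24.

19.24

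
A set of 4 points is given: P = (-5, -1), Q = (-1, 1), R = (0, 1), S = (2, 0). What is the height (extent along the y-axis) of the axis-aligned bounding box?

max y = 1, min y = -1, so height = 2.

2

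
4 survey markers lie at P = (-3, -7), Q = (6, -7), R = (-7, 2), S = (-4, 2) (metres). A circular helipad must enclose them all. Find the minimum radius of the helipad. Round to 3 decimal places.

The minimum enclosing circle of a finite set is fixed by two of the points (as a diameter) or three (as a circumcircle).
The farthest pair is Q–R with squared distance 250. The circle on this segment as diameter has centre (-0.5, -2.5) and r² = 250/4 = 62.5.
Check P: distance² to centre = 26.5 ≤ 62.5, so it lies inside.
All remaining points lie in this disk, and no smaller disk contains both endpoints, so this is the minimum enclosing circle.
r = √(62.5) ≈ 7.906.

7.906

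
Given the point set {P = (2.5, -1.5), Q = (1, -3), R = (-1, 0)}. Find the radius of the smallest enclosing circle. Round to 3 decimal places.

Side lengths²: PQ² = 4.5, PR² = 14.5, QR² = 13.
Since PR² = 14.5 < 13 + 4.5 = 17.5, the triangle is acute, so the smallest enclosing circle is the circumcircle.
Circumcentre = (0.6, -1.1), r² = 3.77.
r = √(3.77) ≈ 1.942.

1.942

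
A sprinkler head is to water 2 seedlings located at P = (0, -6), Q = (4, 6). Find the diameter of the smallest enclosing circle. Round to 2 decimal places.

The smallest circle enclosing two points has them as diameter endpoints.
Centre = midpoint = (2, 0); r² = |PQ|²/4 = 160/4 = 40.
Diameter = 2r = 2√40 ≈ 12.65.

12.65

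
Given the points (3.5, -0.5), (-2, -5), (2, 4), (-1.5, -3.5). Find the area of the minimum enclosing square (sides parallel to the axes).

The bounding box has width 5.5 and height 9.
An axis-aligned square enclosing the set must have side ≥ max(width, height).
So the minimum side is max(5.5, 9) = 9.
Area = 9² = 81.

81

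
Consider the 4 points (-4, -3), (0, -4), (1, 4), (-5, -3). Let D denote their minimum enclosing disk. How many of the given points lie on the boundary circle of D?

The minimum enclosing circle of a finite set is fixed by two of the points (as a diameter) or three (as a circumcircle).
The minimum enclosing circle is determined by three boundary points: (0, -4), (1, 4), (-5, -3).
Their circumcentre is (-143/82, 23/82) with r² = 71825/3362.
The farthest remaining point (-4, -3) is at distance² 53293/3362 ≤ 71825/3362.
The points at distance exactly r from the centre are (0, -4), (1, 4), (-5, -3) — 3 points.

3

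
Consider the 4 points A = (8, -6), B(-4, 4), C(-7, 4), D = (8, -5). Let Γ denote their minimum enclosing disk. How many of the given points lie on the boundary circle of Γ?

2

The farthest pair is A–C with squared distance 325. The circle on this segment as diameter has centre (0.5, -1) and r² = 325/4 = 81.25.
Check B: distance² to centre = 45.25 ≤ 81.25, so it lies inside.
All remaining points lie in this disk, and no smaller disk contains both endpoints, so this is the minimum enclosing circle.
The points at distance exactly r from the centre are A, C — 2 points.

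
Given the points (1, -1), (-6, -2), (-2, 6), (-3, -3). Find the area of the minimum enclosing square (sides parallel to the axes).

The bounding box has width 7 and height 9.
An axis-aligned square enclosing the set must have side ≥ max(width, height).
So the minimum side is max(7, 9) = 9.
Area = 9² = 81.

81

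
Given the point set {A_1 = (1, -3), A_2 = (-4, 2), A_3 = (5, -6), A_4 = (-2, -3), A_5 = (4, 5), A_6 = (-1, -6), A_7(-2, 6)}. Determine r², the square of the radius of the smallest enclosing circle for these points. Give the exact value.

The minimum enclosing circle of a finite set is fixed by two of the points (as a diameter) or three (as a circumcircle).
The farthest pair is A_3–A_7 with squared distance 193. The circle on this segment as diameter has centre (1.5, 0) and r² = 193/4 = 48.25.
Check A_1: distance² to centre = 9.25 ≤ 48.25, so it lies inside.
All remaining points lie in this disk, and no smaller disk contains both endpoints, so this is the minimum enclosing circle.

48.25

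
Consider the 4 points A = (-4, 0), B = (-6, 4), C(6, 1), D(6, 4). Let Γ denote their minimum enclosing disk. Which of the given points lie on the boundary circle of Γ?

By Welzl's lemma the MEC is supported by two points (diametrically opposite) or three points (on a circumcircle).
The farthest pair is B–C with squared distance 153. The circle on this segment as diameter has centre (0, 2.5) and r² = 153/4 = 38.25.
Check A: distance² to centre = 22.25 ≤ 38.25, so it lies inside.
All remaining points lie in this disk, and no smaller disk contains both endpoints, so this is the minimum enclosing circle.
The points at distance exactly r from the centre are B, C, D — 3 points.

B, C, D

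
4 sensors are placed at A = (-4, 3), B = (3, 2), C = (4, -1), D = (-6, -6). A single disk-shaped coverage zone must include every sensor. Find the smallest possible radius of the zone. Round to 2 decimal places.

6.02

The minimum enclosing circle of a finite set is fixed by two of the points (as a diameter) or three (as a circumcircle).
The farthest pair is B–D with squared distance 145. The circle on this segment as diameter has centre (-1.5, -2) and r² = 145/4 = 36.25.
Check A: distance² to centre = 31.25 ≤ 36.25, so it lies inside.
All remaining points lie in this disk, and no smaller disk contains both endpoints, so this is the minimum enclosing circle.
r = √(36.25) ≈ 6.02.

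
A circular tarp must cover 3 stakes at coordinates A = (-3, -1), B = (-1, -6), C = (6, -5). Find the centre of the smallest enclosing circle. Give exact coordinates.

(1.5, -3)

Side lengths²: AB² = 29, AC² = 97, BC² = 50.
Since AC² = 97 ≥ 50 + 29 = 79, the angle opposite AC is not acute, so the smallest enclosing circle has AC as diameter.
Centre = midpoint of AC = (1.5, -3), r² = 97/4 = 24.25.
Centre = (1.5, -3).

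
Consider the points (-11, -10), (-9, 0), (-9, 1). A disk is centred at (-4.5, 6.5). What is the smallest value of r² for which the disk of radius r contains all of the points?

314.5

The required radius is the distance from (-4.5, 6.5) to the farthest point.
Squared distances: 314.5, 62.5, 50.5.
Maximum is 314.5, attained at (-11, -10).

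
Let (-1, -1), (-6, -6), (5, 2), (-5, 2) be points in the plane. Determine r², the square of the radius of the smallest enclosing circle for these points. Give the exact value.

A smallest enclosing disk is always determined by at most three of the input points on its boundary.
The farthest pair is (-6, -6)–(5, 2) with squared distance 185. The circle on this segment as diameter has centre (-0.5, -2) and r² = 185/4 = 46.25.
Check (-1, -1): distance² to centre = 1.25 ≤ 46.25, so it lies inside.
All remaining points lie in this disk, and no smaller disk contains both endpoints, so this is the minimum enclosing circle.

46.25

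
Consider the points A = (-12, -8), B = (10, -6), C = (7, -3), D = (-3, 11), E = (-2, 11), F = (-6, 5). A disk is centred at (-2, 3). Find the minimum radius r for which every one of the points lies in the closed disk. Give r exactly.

15

The required radius is the distance from (-2, 3) to the farthest point.
Squared distances: 221, 225, 117, 65, 64, 20.
Maximum is 225, attained at B.
r = √225 = 15.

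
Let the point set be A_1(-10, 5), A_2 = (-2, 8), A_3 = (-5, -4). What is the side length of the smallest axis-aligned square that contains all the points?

The bounding box has width 8 and height 12.
An axis-aligned square enclosing the set must have side ≥ max(width, height).
So the minimum side is max(8, 12) = 12.

12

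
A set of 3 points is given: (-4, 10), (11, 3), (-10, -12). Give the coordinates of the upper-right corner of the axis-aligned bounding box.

(11, 10)

x-range [-10, 11], y-range [-12, 10].
The upper-right corner is (11, 10).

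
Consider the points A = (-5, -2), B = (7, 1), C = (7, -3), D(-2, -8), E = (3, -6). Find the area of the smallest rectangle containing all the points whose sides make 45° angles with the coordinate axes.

117

In coordinates u = x + y, v = x − y the rectangle is axis-aligned; the map (x,y)→(u,v) scales areas by 2.
u-values: -7, 8, 4, -10, -3; range = 8 − (-10) = 18.
v-values: -3, 6, 10, 6, 9; range = 10 − (-3) = 13.
Area = (18 × 13) / 2 = 117.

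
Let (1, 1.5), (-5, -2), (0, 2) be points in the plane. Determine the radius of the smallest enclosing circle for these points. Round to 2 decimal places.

Call the three points A, B, C in the order given.
Side lengths²: AB² = 48.25, AC² = 1.25, BC² = 41.
Since AB² = 48.25 ≥ 41 + 1.25 = 42.25, the angle opposite AB is not acute, so the smallest enclosing circle has AB as diameter.
Centre = midpoint of AB = (-2, -0.25), r² = 48.25/4 = 12.0625.
r = √(12.0625) ≈ 3.47.

3.47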